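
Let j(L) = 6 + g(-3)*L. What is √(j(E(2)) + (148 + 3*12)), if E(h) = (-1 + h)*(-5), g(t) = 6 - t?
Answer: √145 ≈ 12.042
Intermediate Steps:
E(h) = 5 - 5*h
j(L) = 6 + 9*L (j(L) = 6 + (6 - 1*(-3))*L = 6 + (6 + 3)*L = 6 + 9*L)
√(j(E(2)) + (148 + 3*12)) = √((6 + 9*(5 - 5*2)) + (148 + 3*12)) = √((6 + 9*(5 - 10)) + (148 + 36)) = √((6 + 9*(-5)) + 184) = √((6 - 45) + 184) = √(-39 + 184) = √145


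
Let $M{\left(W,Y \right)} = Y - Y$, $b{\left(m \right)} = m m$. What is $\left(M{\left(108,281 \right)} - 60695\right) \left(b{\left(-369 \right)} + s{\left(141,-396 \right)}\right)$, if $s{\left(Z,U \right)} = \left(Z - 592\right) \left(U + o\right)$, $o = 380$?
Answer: $-8702267015$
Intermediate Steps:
$b{\left(m \right)} = m^{2}$
$M{\left(W,Y \right)} = 0$
$s{\left(Z,U \right)} = \left(-592 + Z\right) \left(380 + U\right)$ ($s{\left(Z,U \right)} = \left(Z - 592\right) \left(U + 380\right) = \left(-592 + Z\right) \left(380 + U\right)$)
$\left(M{\left(108,281 \right)} - 60695\right) \left(b{\left(-369 \right)} + s{\left(141,-396 \right)}\right) = \left(0 - 60695\right) \left(\left(-369\right)^{2} - -7216\right) = - 60695 \left(136161 + \left(-224960 + 234432 + 53580 - 55836\right)\right) = - 60695 \left(136161 + 7216\right) = \left(-60695\right) 143377 = -8702267015$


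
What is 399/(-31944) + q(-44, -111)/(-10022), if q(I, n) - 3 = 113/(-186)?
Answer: -63165649/4962212904 ≈ -0.012729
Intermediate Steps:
q(I, n) = 445/186 (q(I, n) = 3 + 113/(-186) = 3 + 113*(-1/186) = 3 - 113/186 = 445/186)
399/(-31944) + q(-44, -111)/(-10022) = 399/(-31944) + (445/186)/(-10022) = 399*(-1/31944) + (445/186)*(-1/10022) = -133/10648 - 445/1864092 = -63165649/4962212904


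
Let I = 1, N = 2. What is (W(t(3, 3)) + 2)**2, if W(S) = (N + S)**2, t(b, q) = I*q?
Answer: 729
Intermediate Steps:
t(b, q) = q (t(b, q) = 1*q = q)
W(S) = (2 + S)**2
(W(t(3, 3)) + 2)**2 = ((2 + 3)**2 + 2)**2 = (5**2 + 2)**2 = (25 + 2)**2 = 27**2 = 729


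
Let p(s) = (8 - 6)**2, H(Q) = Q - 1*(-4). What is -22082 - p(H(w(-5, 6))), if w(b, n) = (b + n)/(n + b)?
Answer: -22086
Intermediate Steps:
w(b, n) = 1 (w(b, n) = (b + n)/(b + n) = 1)
H(Q) = 4 + Q (H(Q) = Q + 4 = 4 + Q)
p(s) = 4 (p(s) = 2**2 = 4)
-22082 - p(H(w(-5, 6))) = -22082 - 1*4 = -22082 - 4 = -22086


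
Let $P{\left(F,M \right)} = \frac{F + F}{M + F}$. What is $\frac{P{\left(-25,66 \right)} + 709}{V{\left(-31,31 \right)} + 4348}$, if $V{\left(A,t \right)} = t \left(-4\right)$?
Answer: $\frac{9673}{57728} \approx 0.16756$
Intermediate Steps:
$V{\left(A,t \right)} = - 4 t$
$P{\left(F,M \right)} = \frac{2 F}{F + M}$
$\frac{P{\left(-25,66 \right)} + 709}{V{\left(-31,31 \right)} + 4348} = \frac{2 \left(-25\right) \frac{1}{-25 + 66} + 709}{\left(-4\right) 31 + 4348} = \frac{2 \left(-25\right) \frac{1}{41} + 709}{-124 + 4348} = \frac{2 \left(-25\right) \frac{1}{41} + 709}{4224} = \left(- \frac{50}{41} + 709\right) \frac{1}{4224} = \frac{29019}{41} \cdot \frac{1}{4224} = \frac{9673}{57728}$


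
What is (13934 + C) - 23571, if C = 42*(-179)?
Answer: -17155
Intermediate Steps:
C = -7518
(13934 + C) - 23571 = (13934 - 7518) - 23571 = 6416 - 23571 = -17155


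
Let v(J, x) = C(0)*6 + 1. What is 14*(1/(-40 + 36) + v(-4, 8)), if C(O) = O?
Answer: 21/2 ≈ 10.500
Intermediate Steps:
v(J, x) = 1 (v(J, x) = 0*6 + 1 = 0 + 1 = 1)
14*(1/(-40 + 36) + v(-4, 8)) = 14*(1/(-40 + 36) + 1) = 14*(1/(-4) + 1) = 14*(-¼ + 1) = 14*(¾) = 21/2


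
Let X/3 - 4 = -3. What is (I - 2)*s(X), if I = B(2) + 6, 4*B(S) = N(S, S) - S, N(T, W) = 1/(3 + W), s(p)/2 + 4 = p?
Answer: -71/10 ≈ -7.1000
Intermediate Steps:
X = 3 (X = 12 + 3*(-3) = 12 - 9 = 3)
s(p) = -8 + 2*p
B(S) = -S/4 + 1/(4*(3 + S)) (B(S) = (1/(3 + S) - S)/4 = -S/4 + 1/(4*(3 + S)))
I = 111/20 (I = (1 - 1*2*(3 + 2))/(4*(3 + 2)) + 6 = (1/4)*(1 - 1*2*5)/5 + 6 = (1/4)*(1/5)*(1 - 10) + 6 = (1/4)*(1/5)*(-9) + 6 = -9/20 + 6 = 111/20 ≈ 5.5500)
(I - 2)*s(X) = (111/20 - 2)*(-8 + 2*3) = 71*(-8 + 6)/20 = (71/20)*(-2) = -71/10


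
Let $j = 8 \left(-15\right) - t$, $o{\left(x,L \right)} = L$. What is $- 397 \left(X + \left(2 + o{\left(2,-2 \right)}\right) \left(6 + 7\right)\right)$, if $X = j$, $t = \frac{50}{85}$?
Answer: $\frac{813850}{17} \approx 47874.0$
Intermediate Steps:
$t = \frac{10}{17}$ ($t = 50 \cdot \frac{1}{85} = \frac{10}{17} \approx 0.58823$)
$j = - \frac{2050}{17}$ ($j = 8 \left(-15\right) - \frac{10}{17} = -120 - \frac{10}{17} = - \frac{2050}{17} \approx -120.59$)
$X = - \frac{2050}{17} \approx -120.59$
$- 397 \left(X + \left(2 + o{\left(2,-2 \right)}\right) \left(6 + 7\right)\right) = - 397 \left(- \frac{2050}{17} + \left(2 - 2\right) \left(6 + 7\right)\right) = - 397 \left(- \frac{2050}{17} + 0 \cdot 13\right) = - 397 \left(- \frac{2050}{17} + 0\right) = \left(-397\right) \left(- \frac{2050}{17}\right) = \frac{813850}{17}$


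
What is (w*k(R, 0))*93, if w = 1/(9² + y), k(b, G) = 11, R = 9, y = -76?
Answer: 1023/5 ≈ 204.60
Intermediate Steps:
w = ⅕ (w = 1/(9² - 76) = 1/(81 - 76) = 1/5 = ⅕ ≈ 0.20000)
(w*k(R, 0))*93 = ((⅕)*11)*93 = (11/5)*93 = 1023/5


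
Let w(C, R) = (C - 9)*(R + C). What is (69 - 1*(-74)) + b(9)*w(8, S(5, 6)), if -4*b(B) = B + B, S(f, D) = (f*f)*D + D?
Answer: 881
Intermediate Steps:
S(f, D) = D + D*f² (S(f, D) = f²*D + D = D*f² + D = D + D*f²)
w(C, R) = (-9 + C)*(C + R)
b(B) = -B/2 (b(B) = -(B + B)/4 = -B/2)
(69 - 1*(-74)) + b(9)*w(8, S(5, 6)) = (69 - 1*(-74)) + (-½*9)*(8² - 9*8 - 54*(1 + 5²) + 8*(6*(1 + 5²))) = (69 + 74) - 9*(64 - 72 - 54*(1 + 25) + 8*(6*(1 + 25)))/2 = 143 - 9*(64 - 72 - 54*26 + 8*(6*26))/2 = 143 - 9*(64 - 72 - 9*156 + 8*156)/2 = 143 - 9*(64 - 72 - 1404 + 1248)/2 = 143 - 9/2*(-164) = 143 + 738 = 881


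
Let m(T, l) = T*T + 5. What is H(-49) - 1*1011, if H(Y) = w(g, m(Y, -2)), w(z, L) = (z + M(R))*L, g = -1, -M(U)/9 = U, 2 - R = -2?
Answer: -90033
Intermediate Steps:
R = 4 (R = 2 - 1*(-2) = 2 + 2 = 4)
M(U) = -9*U
m(T, l) = 5 + T² (m(T, l) = T² + 5 = 5 + T²)
w(z, L) = L*(-36 + z) (w(z, L) = (z - 9*4)*L = (z - 36)*L = (-36 + z)*L = L*(-36 + z))
H(Y) = -185 - 37*Y² (H(Y) = (5 + Y²)*(-36 - 1) = (5 + Y²)*(-37) = -185 - 37*Y²)
H(-49) - 1*1011 = (-185 - 37*(-49)²) - 1*1011 = (-185 - 37*2401) - 1011 = (-185 - 88837) - 1011 = -89022 - 1011 = -90033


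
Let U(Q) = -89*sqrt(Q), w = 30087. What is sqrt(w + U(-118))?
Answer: sqrt(30087 - 89*I*sqrt(118)) ≈ 173.48 - 2.786*I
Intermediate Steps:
sqrt(w + U(-118)) = sqrt(30087 - 89*I*sqrt(118))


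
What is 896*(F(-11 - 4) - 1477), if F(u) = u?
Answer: -1336832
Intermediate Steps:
896*(F(-11 - 4) - 1477) = 896*((-11 - 4) - 1477) = 896*(-15 - 1477) = 896*(-1492) = -1336832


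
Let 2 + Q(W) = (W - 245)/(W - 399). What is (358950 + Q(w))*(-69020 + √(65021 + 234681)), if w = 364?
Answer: -24774356292 + 1794723*√299702/5 ≈ -2.4578e+10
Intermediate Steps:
Q(W) = -2 + (-245 + W)/(-399 + W) (Q(W) = -2 + (W - 245)/(W - 399) = -2 + (-245 + W)/(-399 + W))
(358950 + Q(w))*(-69020 + √(65021 + 234681)) = (358950 + (553 - 1*364)/(-399 + 364))*(-69020 + √(65021 + 234681)) = (358950 + (553 - 364)/(-35))*(-69020 + √299702) = (358950 - 1/35*189)*(-69020 + √299702) = (358950 - 27/5)*(-69020 + √299702) = 1794723*(-69020 + √299702)/5 = -24774356292 + 1794723*√299702/5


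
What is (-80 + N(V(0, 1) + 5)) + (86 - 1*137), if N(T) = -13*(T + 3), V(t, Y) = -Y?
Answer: -222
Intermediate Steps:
N(T) = -39 - 13*T (N(T) = -13*(3 + T) = -39 - 13*T)
(-80 + N(V(0, 1) + 5)) + (86 - 1*137) = (-80 + (-39 - 13*(-1*1 + 5))) + (86 - 1*137) = (-80 + (-39 - 13*(-1 + 5))) + (86 - 137) = (-80 + (-39 - 13*4)) - 51 = (-80 + (-39 - 52)) - 51 = (-80 - 91) - 51 = -171 - 51 = -222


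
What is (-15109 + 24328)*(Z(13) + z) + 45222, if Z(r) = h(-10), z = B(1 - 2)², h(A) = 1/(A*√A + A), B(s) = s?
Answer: 5979291/110 + 9219*I*√10/110 ≈ 54357.0 + 265.03*I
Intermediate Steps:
h(A) = 1/(A + A^(3/2)) (h(A) = 1/(A^(3/2) + A) = 1/(A + A^(3/2)))
z = 1 (z = (1 - 2)² = (-1)² = 1)
Z(r) = 1/(-10 - 10*I*√10) (Z(r) = 1/(-10 + (-10)^(3/2)) = 1/(-10 - 10*I*√10))
(-15109 + 24328)*(Z(13) + z) + 45222 = (-15109 + 24328)*(I/(10*(√10 - I)) + 1) + 45222 = 9219*(1 + I/(10*(√10 - I))) + 45222 = (9219 + 9219*I/(10*(√10 - I))) + 45222 = 54441 + 9219*I/(10*(√10 - I))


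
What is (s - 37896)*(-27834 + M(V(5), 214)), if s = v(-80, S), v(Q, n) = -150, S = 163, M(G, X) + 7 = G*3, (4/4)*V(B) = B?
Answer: 1058667996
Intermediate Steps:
V(B) = B
M(G, X) = -7 + 3*G (M(G, X) = -7 + G*3 = -7 + 3*G)
s = -150
(s - 37896)*(-27834 + M(V(5), 214)) = (-150 - 37896)*(-27834 + (-7 + 3*5)) = -38046*(-27834 + (-7 + 15)) = -38046*(-27834 + 8) = -38046*(-27826) = 1058667996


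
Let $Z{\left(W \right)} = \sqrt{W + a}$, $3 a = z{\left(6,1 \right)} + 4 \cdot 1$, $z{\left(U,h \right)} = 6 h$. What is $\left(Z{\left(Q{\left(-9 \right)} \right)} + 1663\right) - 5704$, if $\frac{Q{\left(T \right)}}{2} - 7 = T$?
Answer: $-4041 + \frac{i \sqrt{6}}{3} \approx -4041.0 + 0.8165 i$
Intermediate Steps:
$Q{\left(T \right)} = 14 + 2 T$
$a = \frac{10}{3}$ ($a = \frac{6 \cdot 1 + 4 \cdot 1}{3} = \frac{6 + 4}{3} = \frac{1}{3} \cdot 10 = \frac{10}{3} \approx 3.3333$)
$Z{\left(W \right)} = \sqrt{\frac{10}{3} + W}$ ($Z{\left(W \right)} = \sqrt{W + \frac{10}{3}} = \sqrt{\frac{10}{3} + W}$)
$\left(Z{\left(Q{\left(-9 \right)} \right)} + 1663\right) - 5704 = \left(\frac{\sqrt{30 + 9 \left(14 + 2 \left(-9\right)\right)}}{3} + 1663\right) - 5704 = \left(\frac{\sqrt{30 + 9 \left(14 - 18\right)}}{3} + 1663\right) - 5704 = \left(\frac{\sqrt{30 + 9 \left(-4\right)}}{3} + 1663\right) - 5704 = \left(\frac{\sqrt{30 - 36}}{3} + 1663\right) - 5704 = \left(\frac{\sqrt{-6}}{3} + 1663\right) - 5704 = \left(\frac{i \sqrt{6}}{3} + 1663\right) - 5704 = \left(1663 + \frac{i \sqrt{6}}{3}\right) - 5704 = -4041 + \frac{i \sqrt{6}}{3}$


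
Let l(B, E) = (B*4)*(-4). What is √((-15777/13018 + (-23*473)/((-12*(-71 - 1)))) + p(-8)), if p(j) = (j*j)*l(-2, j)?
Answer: √446772533520342/468648 ≈ 45.102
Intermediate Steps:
l(B, E) = -16*B (l(B, E) = (4*B)*(-4) = -16*B)
p(j) = 32*j² (p(j) = (j*j)*(-16*(-2)) = j²*32 = 32*j²)
√((-15777/13018 + (-23*473)/((-12*(-71 - 1)))) + p(-8)) = √((-15777/13018 + (-23*473)/((-12*(-71 - 1)))) + 32*(-8)²) = √((-15777*1/13018 - 10879/((-12*(-72)))) + 32*64) = √((-15777/13018 - 10879/864) + 2048) = √(-77627075/5623776 + 2048) = √(11439866173/5623776) = √446772533520342/468648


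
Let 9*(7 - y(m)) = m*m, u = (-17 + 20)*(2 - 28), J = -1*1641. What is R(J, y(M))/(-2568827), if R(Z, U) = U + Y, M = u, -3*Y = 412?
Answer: 2419/7706481 ≈ 0.00031389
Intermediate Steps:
Y = -412/3 (Y = -⅓*412 = -412/3 ≈ -137.33)
J = -1641
u = -78 (u = 3*(-26) = -78)
M = -78
y(m) = 7 - m²/9 (y(m) = 7 - m*m/9 = 7 - m²/9)
R(Z, U) = -412/3 + U (R(Z, U) = U - 412/3 = -412/3 + U)
R(J, y(M))/(-2568827) = (-412/3 + (7 - ⅑*(-78)²))/(-2568827) = (-412/3 + (7 - ⅑*6084))*(-1/2568827) = (-412/3 + (7 - 676))*(-1/2568827) = (-412/3 - 669)*(-1/2568827) = -2419/3*(-1/2568827) = 2419/7706481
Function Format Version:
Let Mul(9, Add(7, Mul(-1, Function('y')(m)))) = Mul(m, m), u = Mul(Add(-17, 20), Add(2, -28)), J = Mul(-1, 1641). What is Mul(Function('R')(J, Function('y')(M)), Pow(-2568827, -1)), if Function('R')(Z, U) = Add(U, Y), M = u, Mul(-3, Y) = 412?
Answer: Rational(2419, 7706481) ≈ 0.00031389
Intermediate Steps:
Y = Rational(-412, 3) (Y = Mul(Rational(-1, 3), 412) = Rational(-412, 3) ≈ -137.33)
J = -1641
u = -78 (u = Mul(3, -26) = -78)
M = -78
Function('y')(m) = Add(7, Mul(Rational(-1, 9), Pow(m, 2))) (Function('y')(m) = Add(7, Mul(Rational(-1, 9), Mul(m, m))) = Add(7, Mul(Rational(-1, 9), Pow(m, 2))))
Function('R')(Z, U) = Add(Rational(-412, 3), U) (Function('R')(Z, U) = Add(U, Rational(-412, 3)) = Add(Rational(-412, 3), U))
Mul(Function('R')(J, Function('y')(M)), Pow(-2568827, -1)) = Mul(Add(Rational(-412, 3), Add(7, Mul(Rational(-1, 9), Pow(-78, 2)))), Pow(-2568827, -1)) = Mul(Add(Rational(-412, 3), Add(7, Mul(Rational(-1, 9), 6084))), Rational(-1, 2568827)) = Mul(Add(Rational(-412, 3), Add(7, -676)), Rational(-1, 2568827)) = Mul(Add(Rational(-412, 3), -669), Rational(-1, 2568827)) = Mul(Rational(-2419, 3), Rational(-1, 2568827)) = Rational(2419, 7706481)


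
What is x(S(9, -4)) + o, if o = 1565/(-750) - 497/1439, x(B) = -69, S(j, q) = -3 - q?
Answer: -15418607/215850 ≈ -71.432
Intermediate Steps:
o = -524957/215850 (o = 1565*(-1/750) - 497*1/1439 = -313/150 - 497/1439 = -524957/215850 ≈ -2.4320)
x(S(9, -4)) + o = -69 - 524957/215850 = -15418607/215850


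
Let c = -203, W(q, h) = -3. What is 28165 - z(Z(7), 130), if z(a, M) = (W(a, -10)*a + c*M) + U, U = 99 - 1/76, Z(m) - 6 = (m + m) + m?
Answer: 4144813/76 ≈ 54537.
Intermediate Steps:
Z(m) = 6 + 3*m (Z(m) = 6 + ((m + m) + m) = 6 + (2*m + m) = 6 + 3*m)
U = 7523/76 (U = 99 - 1*1/76 = 99 - 1/76 = 7523/76 ≈ 98.987)
z(a, M) = 7523/76 - 203*M - 3*a (z(a, M) = (-3*a - 203*M) + 7523/76 = (-203*M - 3*a) + 7523/76 = 7523/76 - 203*M - 3*a)
28165 - z(Z(7), 130) = 28165 - (7523/76 - 203*130 - 3*(6 + 3*7)) = 28165 - (7523/76 - 26390 - 3*(6 + 21)) = 28165 - (7523/76 - 26390 - 3*27) = 28165 - (7523/76 - 26390 - 81) = 28165 - 1*(-2004273/76) = 28165 + 2004273/76 = 4144813/76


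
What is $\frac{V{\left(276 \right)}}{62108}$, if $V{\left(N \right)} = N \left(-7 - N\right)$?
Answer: $- \frac{19527}{15527} \approx -1.2576$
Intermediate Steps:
$\frac{V{\left(276 \right)}}{62108} = \frac{\left(-1\right) 276 \left(7 + 276\right)}{62108} = \left(-1\right) 276 \cdot 283 \cdot \frac{1}{62108} = \left(-78108\right) \frac{1}{62108} = - \frac{19527}{15527}$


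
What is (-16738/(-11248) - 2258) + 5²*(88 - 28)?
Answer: -4254623/5624 ≈ -756.51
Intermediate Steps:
(-16738/(-11248) - 2258) + 5²*(88 - 28) = (-16738*(-1/11248) - 2258) + 25*60 = (8369/5624 - 2258) + 1500 = -12690623/5624 + 1500 = -4254623/5624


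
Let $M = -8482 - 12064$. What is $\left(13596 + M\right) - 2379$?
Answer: $-9329$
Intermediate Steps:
$M = -20546$ ($M = -8482 - 12064 = -20546$)
$\left(13596 + M\right) - 2379 = \left(13596 - 20546\right) - 2379 = -6950 - 2379 = -9329$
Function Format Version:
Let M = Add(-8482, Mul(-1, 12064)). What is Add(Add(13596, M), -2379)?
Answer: -9329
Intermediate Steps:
M = -20546 (M = Add(-8482, -12064) = -20546)
Add(Add(13596, M), -2379) = Add(Add(13596, -20546), -2379) = Add(-6950, -2379) = -9329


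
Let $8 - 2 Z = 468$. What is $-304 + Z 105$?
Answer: $-24454$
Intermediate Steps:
$Z = -230$ ($Z = 4 - 234 = -230$)
$-304 + Z 105 = -304 - 24150 = -24454$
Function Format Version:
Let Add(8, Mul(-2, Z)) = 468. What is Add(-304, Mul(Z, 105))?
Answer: -24454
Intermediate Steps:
Z = -230 (Z = Add(4, Mul(Rational(-1, 2), 468)) = Add(4, -234) = -230)
Add(-304, Mul(Z, 105)) = Add(-304, Mul(-230, 105)) = Add(-304, -24150) = -24454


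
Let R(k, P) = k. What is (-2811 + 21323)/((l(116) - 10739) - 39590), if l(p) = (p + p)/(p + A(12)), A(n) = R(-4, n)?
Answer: -259168/704577 ≈ -0.36784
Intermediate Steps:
A(n) = -4
l(p) = 2*p/(-4 + p) (l(p) = (p + p)/(p - 4) = (2*p)/(-4 + p) = 2*p/(-4 + p))
(-2811 + 21323)/((l(116) - 10739) - 39590) = (-2811 + 21323)/((2*116/(-4 + 116) - 10739) - 39590) = 18512/((2*116/112 - 10739) - 39590) = 18512/((2*116*(1/112) - 10739) - 39590) = 18512/((29/14 - 10739) - 39590) = 18512/(-150317/14 - 39590) = 18512/(-704577/14) = 18512*(-14/704577) = -259168/704577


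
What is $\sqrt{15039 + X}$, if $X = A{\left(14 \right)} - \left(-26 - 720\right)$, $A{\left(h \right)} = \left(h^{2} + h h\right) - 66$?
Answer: $\sqrt{16111} \approx 126.93$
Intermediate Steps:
$A{\left(h \right)} = -66 + 2 h^{2}$ ($A{\left(h \right)} = \left(h^{2} + h^{2}\right) - 66 = 2 h^{2} - 66 = -66 + 2 h^{2}$)
$X = 1072$ ($X = \left(-66 + 2 \cdot 14^{2}\right) - \left(-26 - 720\right) = \left(-66 + 2 \cdot 196\right) - \left(-26 - 720\right) = \left(-66 + 392\right) - -746 = 326 + 746 = 1072$)
$\sqrt{15039 + X} = \sqrt{15039 + 1072} = \sqrt{16111}$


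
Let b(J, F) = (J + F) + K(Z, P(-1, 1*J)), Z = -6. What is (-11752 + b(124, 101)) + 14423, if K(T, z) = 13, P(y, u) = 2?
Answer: 2909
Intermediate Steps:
b(J, F) = 13 + F + J (b(J, F) = (J + F) + 13 = (F + J) + 13 = 13 + F + J)
(-11752 + b(124, 101)) + 14423 = (-11752 + (13 + 101 + 124)) + 14423 = (-11752 + 238) + 14423 = -11514 + 14423 = 2909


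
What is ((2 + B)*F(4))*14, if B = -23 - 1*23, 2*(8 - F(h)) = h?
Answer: -3696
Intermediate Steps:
F(h) = 8 - h/2
B = -46 (B = -23 - 23 = -46)
((2 + B)*F(4))*14 = ((2 - 46)*(8 - ½*4))*14 = -44*(8 - 2)*14 = -44*6*14 = -264*14 = -3696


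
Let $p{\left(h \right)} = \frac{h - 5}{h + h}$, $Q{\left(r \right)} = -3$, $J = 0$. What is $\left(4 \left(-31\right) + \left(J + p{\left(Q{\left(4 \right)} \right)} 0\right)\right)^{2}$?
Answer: $15376$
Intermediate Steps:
$p{\left(h \right)} = \frac{-5 + h}{2 h}$
$\left(4 \left(-31\right) + \left(J + p{\left(Q{\left(4 \right)} \right)} 0\right)\right)^{2} = \left(4 \left(-31\right) + \left(0 + \frac{-5 - 3}{2 \left(-3\right)} 0\right)\right)^{2} = \left(-124 + \left(0 + \frac{1}{2} \left(- \frac{1}{3}\right) \left(-8\right) 0\right)\right)^{2} = \left(-124 + \left(0 + \frac{4}{3} \cdot 0\right)\right)^{2} = \left(-124 + \left(0 + 0\right)\right)^{2} = \left(-124 + 0\right)^{2} = \left(-124\right)^{2} = 15376$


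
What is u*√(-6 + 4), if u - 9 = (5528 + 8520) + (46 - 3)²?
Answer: 15906*I*√2 ≈ 22494.0*I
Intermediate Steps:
u = 15906 (u = 9 + ((5528 + 8520) + (46 - 3)²) = 9 + (14048 + 43²) = 9 + (14048 + 1849) = 9 + 15897 = 15906)
u*√(-6 + 4) = 15906*√(-6 + 4) = 15906*√(-2) = 15906*(I*√2) = 15906*I*√2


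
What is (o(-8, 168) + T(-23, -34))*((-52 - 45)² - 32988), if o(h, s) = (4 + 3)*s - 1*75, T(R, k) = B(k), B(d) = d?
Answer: -25158793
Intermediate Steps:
T(R, k) = k
o(h, s) = -75 + 7*s (o(h, s) = 7*s - 75 = -75 + 7*s)
(o(-8, 168) + T(-23, -34))*((-52 - 45)² - 32988) = ((-75 + 7*168) - 34)*((-52 - 45)² - 32988) = ((-75 + 1176) - 34)*((-97)² - 32988) = (1101 - 34)*(9409 - 32988) = 1067*(-23579) = -25158793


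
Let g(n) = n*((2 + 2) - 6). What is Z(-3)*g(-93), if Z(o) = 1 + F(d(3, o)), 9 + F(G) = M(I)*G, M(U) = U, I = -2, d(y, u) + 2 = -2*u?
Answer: -2976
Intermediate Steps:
d(y, u) = -2 - 2*u
F(G) = -9 - 2*G
g(n) = -2*n (g(n) = n*(4 - 6) = n*(-2) = -2*n)
Z(o) = -4 + 4*o (Z(o) = 1 + (-9 - 2*(-2 - 2*o)) = 1 + (-9 + (4 + 4*o)) = 1 + (-5 + 4*o) = -4 + 4*o)
Z(-3)*g(-93) = (-4 + 4*(-3))*(-2*(-93)) = (-4 - 12)*186 = -16*186 = -2976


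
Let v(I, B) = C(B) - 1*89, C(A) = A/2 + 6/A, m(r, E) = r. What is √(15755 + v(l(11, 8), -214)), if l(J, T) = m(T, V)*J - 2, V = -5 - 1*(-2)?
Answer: √178134670/107 ≈ 124.74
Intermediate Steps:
V = -3 (V = -5 + 2 = -3)
l(J, T) = -2 + J*T (l(J, T) = T*J - 2 = J*T - 2 = -2 + J*T)
C(A) = A/2 + 6/A (C(A) = A*(½) + 6/A = A/2 + 6/A)
v(I, B) = -89 + B/2 + 6/B (v(I, B) = (B/2 + 6/B) - 1*89 = (B/2 + 6/B) - 89 = -89 + B/2 + 6/B)
√(15755 + v(l(11, 8), -214)) = √(15755 + (-89 + (½)*(-214) + 6/(-214))) = √(15755 + (-89 - 107 + 6*(-1/214))) = √(15755 + (-89 - 107 - 3/107)) = √(15755 - 20975/107) = √(1664810/107) = √178134670/107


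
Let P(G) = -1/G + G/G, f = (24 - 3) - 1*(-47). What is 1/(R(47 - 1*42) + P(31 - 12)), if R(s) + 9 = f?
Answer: 19/1139 ≈ 0.016681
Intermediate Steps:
f = 68 (f = 21 + 47 = 68)
R(s) = 59 (R(s) = -9 + 68 = 59)
P(G) = 1 - 1/G (P(G) = -1/G + 1 = 1 - 1/G)
1/(R(47 - 1*42) + P(31 - 12)) = 1/(59 + (-1 + (31 - 12))/(31 - 12)) = 1/(59 + (-1 + 19)/19) = 1/(59 + (1/19)*18) = 1/(59 + 18/19) = 1/(1139/19) = 19/1139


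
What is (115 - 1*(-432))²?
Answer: 299209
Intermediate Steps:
(115 - 1*(-432))² = (115 + 432)² = 547² = 299209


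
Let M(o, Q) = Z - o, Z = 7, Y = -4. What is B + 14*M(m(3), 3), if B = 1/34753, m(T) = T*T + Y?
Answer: 973085/34753 ≈ 28.000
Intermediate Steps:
m(T) = -4 + T² (m(T) = T*T - 4 = T² - 4 = -4 + T²)
B = 1/34753 ≈ 2.8774e-5
M(o, Q) = 7 - o
B + 14*M(m(3), 3) = 1/34753 + 14*(7 - (-4 + 3²)) = 1/34753 + 14*(7 - (-4 + 9)) = 1/34753 + 14*(7 - 1*5) = 1/34753 + 14*(7 - 5) = 1/34753 + 14*2 = 1/34753 + 28 = 973085/34753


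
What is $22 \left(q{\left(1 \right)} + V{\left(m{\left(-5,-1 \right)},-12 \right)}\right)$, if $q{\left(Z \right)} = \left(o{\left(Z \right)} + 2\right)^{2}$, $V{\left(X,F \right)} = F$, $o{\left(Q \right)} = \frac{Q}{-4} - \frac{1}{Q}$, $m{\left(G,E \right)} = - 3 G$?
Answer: $- \frac{2013}{8} \approx -251.63$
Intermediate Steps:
$o{\left(Q \right)} = - \frac{1}{Q} - \frac{Q}{4}$ ($o{\left(Q \right)} = Q \left(- \frac{1}{4}\right) - \frac{1}{Q} = - \frac{Q}{4} - \frac{1}{Q} = - \frac{1}{Q} - \frac{Q}{4}$)
$q{\left(Z \right)} = \left(2 - \frac{1}{Z} - \frac{Z}{4}\right)^{2}$ ($q{\left(Z \right)} = \left(\left(- \frac{1}{Z} - \frac{Z}{4}\right) + 2\right)^{2} = \left(2 - \frac{1}{Z} - \frac{Z}{4}\right)^{2}$)
$22 \left(q{\left(1 \right)} + V{\left(m{\left(-5,-1 \right)},-12 \right)}\right) = 22 \left(\frac{\left(4 + 1 \left(-8 + 1\right)\right)^{2}}{16 \cdot 1} - 12\right) = 22 \left(\frac{1}{16} \cdot 1 \left(4 + 1 \left(-7\right)\right)^{2} - 12\right) = 22 \left(\frac{1}{16} \cdot 1 \left(4 - 7\right)^{2} - 12\right) = 22 \left(\frac{1}{16} \cdot 1 \left(-3\right)^{2} - 12\right) = 22 \left(\frac{1}{16} \cdot 1 \cdot 9 - 12\right) = 22 \left(\frac{9}{16} - 12\right) = 22 \left(- \frac{183}{16}\right) = - \frac{2013}{8}$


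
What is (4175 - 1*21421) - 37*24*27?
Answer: -41222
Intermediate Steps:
(4175 - 1*21421) - 37*24*27 = (4175 - 21421) - 888*27 = -17246 - 1*23976 = -17246 - 23976 = -41222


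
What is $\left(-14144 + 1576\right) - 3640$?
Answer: $-16208$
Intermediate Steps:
$\left(-14144 + 1576\right) - 3640 = -12568 - 3640 = -16208$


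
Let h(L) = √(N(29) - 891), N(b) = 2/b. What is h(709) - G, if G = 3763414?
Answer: -3763414 + I*√749273/29 ≈ -3.7634e+6 + 29.848*I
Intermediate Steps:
h(L) = I*√749273/29 (h(L) = √(2/29 - 891) = √(-25837/29) = I*√749273/29)
h(709) - G = I*√749273/29 - 1*3763414 = I*√749273/29 - 3763414 = -3763414 + I*√749273/29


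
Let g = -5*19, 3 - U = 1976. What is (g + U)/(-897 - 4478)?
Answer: 2068/5375 ≈ 0.38474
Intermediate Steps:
U = -1973 (U = 3 - 1*1976 = 3 - 1976 = -1973)
g = -95
(g + U)/(-897 - 4478) = (-95 - 1973)/(-897 - 4478) = -2068/(-5375) = -2068*(-1/5375) = 2068/5375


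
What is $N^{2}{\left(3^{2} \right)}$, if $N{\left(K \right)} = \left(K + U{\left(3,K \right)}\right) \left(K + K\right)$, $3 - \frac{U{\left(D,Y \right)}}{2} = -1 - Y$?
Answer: $396900$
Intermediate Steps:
$U{\left(D,Y \right)} = 8 + 2 Y$ ($U{\left(D,Y \right)} = 6 - 2 \left(-1 - Y\right) = 6 + \left(2 + 2 Y\right) = 8 + 2 Y$)
$N{\left(K \right)} = 2 K \left(8 + 3 K\right)$ ($N{\left(K \right)} = \left(K + \left(8 + 2 K\right)\right) \left(K + K\right) = \left(8 + 3 K\right) 2 K = 2 K \left(8 + 3 K\right)$)
$N^{2}{\left(3^{2} \right)} = \left(2 \cdot 3^{2} \left(8 + 3 \cdot 3^{2}\right)\right)^{2} = \left(2 \cdot 9 \left(8 + 3 \cdot 9\right)\right)^{2} = \left(2 \cdot 9 \left(8 + 27\right)\right)^{2} = \left(2 \cdot 9 \cdot 35\right)^{2} = 630^{2} = 396900$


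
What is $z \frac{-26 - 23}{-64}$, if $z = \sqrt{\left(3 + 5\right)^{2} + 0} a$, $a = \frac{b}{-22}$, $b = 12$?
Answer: $- \frac{147}{44} \approx -3.3409$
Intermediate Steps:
$a = - \frac{6}{11}$ ($a = \frac{12}{-22} = 12 \left(- \frac{1}{22}\right) = - \frac{6}{11} \approx -0.54545$)
$z = - \frac{48}{11}$ ($z = \sqrt{\left(3 + 5\right)^{2} + 0} \left(- \frac{6}{11}\right) = \sqrt{8^{2} + 0} \left(- \frac{6}{11}\right) = \sqrt{64 + 0} \left(- \frac{6}{11}\right) = \sqrt{64} \left(- \frac{6}{11}\right) = 8 \left(- \frac{6}{11}\right) = - \frac{48}{11} \approx -4.3636$)
$z \frac{-26 - 23}{-64} = - \frac{48 \frac{-26 - 23}{-64}}{11} = - \frac{48 \left(-26 - 23\right) \left(- \frac{1}{64}\right)}{11} = - \frac{48 \left(\left(-49\right) \left(- \frac{1}{64}\right)\right)}{11} = \left(- \frac{48}{11}\right) \frac{49}{64} = - \frac{147}{44}$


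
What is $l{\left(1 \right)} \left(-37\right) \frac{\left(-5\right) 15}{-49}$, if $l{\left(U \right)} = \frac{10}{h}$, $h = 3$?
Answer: $- \frac{9250}{49} \approx -188.78$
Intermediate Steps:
$l{\left(U \right)} = \frac{10}{3}$
$l{\left(1 \right)} \left(-37\right) \frac{\left(-5\right) 15}{-49} = \frac{10}{3} \left(-37\right) \frac{\left(-5\right) 15}{-49} = - \frac{370 \left(\left(-75\right) \left(- \frac{1}{49}\right)\right)}{3} = \left(- \frac{370}{3}\right) \frac{75}{49} = - \frac{9250}{49}$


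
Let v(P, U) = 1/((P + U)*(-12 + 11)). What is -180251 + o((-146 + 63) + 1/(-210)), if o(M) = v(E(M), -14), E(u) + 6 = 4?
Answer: -2884015/16 ≈ -1.8025e+5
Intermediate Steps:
E(u) = -2 (E(u) = -6 + 4 = -2)
v(P, U) = 1/(-P - U) (v(P, U) = 1/((P + U)*(-1)) = 1/(-P - U))
o(M) = 1/16 (o(M) = -1/(-2 - 14) = -1/(-16) = -1*(-1/16) = 1/16)
-180251 + o((-146 + 63) + 1/(-210)) = -180251 + 1/16 = -2884015/16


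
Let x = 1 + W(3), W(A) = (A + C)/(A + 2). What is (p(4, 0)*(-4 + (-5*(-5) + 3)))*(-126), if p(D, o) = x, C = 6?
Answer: -42336/5 ≈ -8467.2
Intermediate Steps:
W(A) = (6 + A)/(2 + A) (W(A) = (A + 6)/(A + 2) = (6 + A)/(2 + A))
x = 14/5 (x = 1 + (6 + 3)/(2 + 3) = 1 + 9/5 = 14/5 ≈ 2.8000)
p(D, o) = 14/5
(p(4, 0)*(-4 + (-5*(-5) + 3)))*(-126) = (14*(-4 + (-5*(-5) + 3))/5)*(-126) = (14*(-4 + (25 + 3))/5)*(-126) = (14*(-4 + 28)/5)*(-126) = ((14/5)*24)*(-126) = (336/5)*(-126) = -42336/5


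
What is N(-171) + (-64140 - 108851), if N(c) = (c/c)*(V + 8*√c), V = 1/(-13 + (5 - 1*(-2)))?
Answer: -1037947/6 + 24*I*√19 ≈ -1.7299e+5 + 104.61*I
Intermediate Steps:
V = -⅙ (V = 1/(-13 + (5 + 2)) = 1/(-13 + 7) = 1/(-6) = -⅙ ≈ -0.16667)
N(c) = -⅙ + 8*√c (N(c) = (c/c)*(-⅙ + 8*√c) = 1*(-⅙ + 8*√c) = -⅙ + 8*√c)
N(-171) + (-64140 - 108851) = (-⅙ + 8*√(-171)) + (-64140 - 108851) = (-⅙ + 8*(3*I*√19)) - 172991 = (-⅙ + 24*I*√19) - 172991 = -1037947/6 + 24*I*√19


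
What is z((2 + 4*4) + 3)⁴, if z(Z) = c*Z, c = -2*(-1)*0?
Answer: 0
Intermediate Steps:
c = 0 (c = 2*0 = 0)
z(Z) = 0 (z(Z) = 0*Z = 0)
z((2 + 4*4) + 3)⁴ = 0⁴ = 0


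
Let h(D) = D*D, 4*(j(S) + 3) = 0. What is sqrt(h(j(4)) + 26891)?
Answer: 10*sqrt(269) ≈ 164.01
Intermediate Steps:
j(S) = -3 (j(S) = -3 + (1/4)*0 = -3 + 0 = -3)
h(D) = D**2
sqrt(h(j(4)) + 26891) = sqrt((-3)**2 + 26891) = sqrt(9 + 26891) = sqrt(26900) = 10*sqrt(269)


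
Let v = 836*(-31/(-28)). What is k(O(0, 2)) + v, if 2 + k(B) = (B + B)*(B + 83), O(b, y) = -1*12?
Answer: -5463/7 ≈ -780.43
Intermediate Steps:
O(b, y) = -12
k(B) = -2 + 2*B*(83 + B) (k(B) = -2 + (B + B)*(B + 83) = -2 + (2*B)*(83 + B) = -2 + 2*B*(83 + B))
v = 6479/7 (v = 836*(-31*(-1/28)) = 836*(31/28) = 6479/7 ≈ 925.57)
k(O(0, 2)) + v = (-2 + 2*(-12)**2 + 166*(-12)) + 6479/7 = (-2 + 2*144 - 1992) + 6479/7 = (-2 + 288 - 1992) + 6479/7 = -1706 + 6479/7 = -5463/7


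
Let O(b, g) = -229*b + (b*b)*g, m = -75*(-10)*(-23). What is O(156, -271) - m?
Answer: -6613530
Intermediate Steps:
m = -17250 (m = 750*(-23) = -17250)
O(b, g) = -229*b + g*b**2 (O(b, g) = -229*b + b**2*g = -229*b + g*b**2)
O(156, -271) - m = 156*(-229 + 156*(-271)) - 1*(-17250) = 156*(-229 - 42276) + 17250 = 156*(-42505) + 17250 = -6630780 + 17250 = -6613530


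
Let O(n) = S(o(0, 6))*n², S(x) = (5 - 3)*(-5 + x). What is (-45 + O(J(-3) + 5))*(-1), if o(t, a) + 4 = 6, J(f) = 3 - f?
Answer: 771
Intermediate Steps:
o(t, a) = 2 (o(t, a) = -4 + 6 = 2)
S(x) = -10 + 2*x (S(x) = 2*(-5 + x) = -10 + 2*x)
O(n) = -6*n² (O(n) = (-10 + 2*2)*n² = (-10 + 4)*n² = -6*n²)
(-45 + O(J(-3) + 5))*(-1) = (-45 - 6*((3 - 1*(-3)) + 5)²)*(-1) = (-45 - 6*((3 + 3) + 5)²)*(-1) = (-45 - 6*(6 + 5)²)*(-1) = (-45 - 6*11²)*(-1) = (-45 - 6*121)*(-1) = (-45 - 726)*(-1) = -771*(-1) = 771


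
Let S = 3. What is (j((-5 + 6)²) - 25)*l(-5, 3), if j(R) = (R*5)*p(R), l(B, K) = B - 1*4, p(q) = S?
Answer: 90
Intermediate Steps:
p(q) = 3
l(B, K) = -4 + B (l(B, K) = B - 4 = -4 + B)
j(R) = 15*R (j(R) = (R*5)*3 = (5*R)*3 = 15*R)
(j((-5 + 6)²) - 25)*l(-5, 3) = (15*(-5 + 6)² - 25)*(-4 - 5) = (15*1² - 25)*(-9) = (15*1 - 25)*(-9) = (15 - 25)*(-9) = -10*(-9) = 90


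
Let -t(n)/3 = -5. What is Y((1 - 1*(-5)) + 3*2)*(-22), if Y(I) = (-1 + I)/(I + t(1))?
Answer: -242/27 ≈ -8.9630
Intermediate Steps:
t(n) = 15 (t(n) = -3*(-5) = 15)
Y(I) = (-1 + I)/(15 + I) (Y(I) = (-1 + I)/(I + 15) = (-1 + I)/(15 + I))
Y((1 - 1*(-5)) + 3*2)*(-22) = ((-1 + ((1 - 1*(-5)) + 3*2))/(15 + ((1 - 1*(-5)) + 3*2)))*(-22) = ((-1 + ((1 + 5) + 6))/(15 + ((1 + 5) + 6)))*(-22) = ((-1 + (6 + 6))/(15 + (6 + 6)))*(-22) = ((-1 + 12)/(15 + 12))*(-22) = (11/27)*(-22) = -242/27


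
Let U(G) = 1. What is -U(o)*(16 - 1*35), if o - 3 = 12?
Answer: 19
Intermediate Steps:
o = 15 (o = 3 + 12 = 15)
-U(o)*(16 - 1*35) = -(16 - 1*35) = -(16 - 35) = -(-19) = -1*(-19) = 19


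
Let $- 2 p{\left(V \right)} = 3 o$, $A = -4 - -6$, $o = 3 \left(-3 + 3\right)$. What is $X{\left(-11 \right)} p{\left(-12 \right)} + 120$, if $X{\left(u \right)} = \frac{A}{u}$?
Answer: $120$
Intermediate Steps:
$o = 0$ ($o = 3 \cdot 0 = 0$)
$A = 2$ ($A = -4 + 6 = 2$)
$p{\left(V \right)} = 0$ ($p{\left(V \right)} = - \frac{3 \cdot 0}{2} = \left(- \frac{1}{2}\right) 0 = 0$)
$X{\left(u \right)} = \frac{2}{u}$
$X{\left(-11 \right)} p{\left(-12 \right)} + 120 = \frac{2}{-11} \cdot 0 + 120 = 2 \left(- \frac{1}{11}\right) 0 + 120 = \left(- \frac{2}{11}\right) 0 + 120 = 0 + 120 = 120$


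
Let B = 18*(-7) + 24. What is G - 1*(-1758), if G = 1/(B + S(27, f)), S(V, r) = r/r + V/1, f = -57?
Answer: 130091/74 ≈ 1758.0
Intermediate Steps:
S(V, r) = 1 + V (S(V, r) = 1 + V*1 = 1 + V)
B = -102 (B = -126 + 24 = -102)
G = -1/74 (G = 1/(-102 + (1 + 27)) = 1/(-102 + 28) = 1/(-74) = -1/74 ≈ -0.013514)
G - 1*(-1758) = -1/74 - 1*(-1758) = -1/74 + 1758 = 130091/74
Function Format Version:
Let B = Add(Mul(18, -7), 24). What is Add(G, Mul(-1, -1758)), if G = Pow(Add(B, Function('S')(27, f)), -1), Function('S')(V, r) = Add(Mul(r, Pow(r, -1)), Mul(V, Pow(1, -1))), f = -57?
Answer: Rational(130091, 74) ≈ 1758.0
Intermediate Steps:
Function('S')(V, r) = Add(1, V) (Function('S')(V, r) = Add(1, Mul(V, 1)) = Add(1, V))
B = -102 (B = Add(-126, 24) = -102)
G = Rational(-1, 74) (G = Pow(Add(-102, Add(1, 27)), -1) = Pow(Add(-102, 28), -1) = Pow(-74, -1) = Rational(-1, 74) ≈ -0.013514)
Add(G, Mul(-1, -1758)) = Add(Rational(-1, 74), Mul(-1, -1758)) = Add(Rational(-1, 74), 1758) = Rational(130091, 74)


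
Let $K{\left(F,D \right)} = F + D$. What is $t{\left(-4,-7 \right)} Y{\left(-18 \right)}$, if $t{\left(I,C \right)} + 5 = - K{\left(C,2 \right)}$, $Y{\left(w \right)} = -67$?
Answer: $0$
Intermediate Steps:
$K{\left(F,D \right)} = D + F$
$t{\left(I,C \right)} = -7 - C$ ($t{\left(I,C \right)} = -5 - \left(2 + C\right) = -7 - C$)
$t{\left(-4,-7 \right)} Y{\left(-18 \right)} = \left(-7 - -7\right) \left(-67\right) = \left(-7 + 7\right) \left(-67\right) = 0 \left(-67\right) = 0$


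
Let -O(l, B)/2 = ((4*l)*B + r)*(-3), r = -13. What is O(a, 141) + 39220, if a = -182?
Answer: -576746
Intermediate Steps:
O(l, B) = -78 + 24*B*l (O(l, B) = -2*((4*l)*B - 13)*(-3) = -2*(4*B*l - 13)*(-3) = -2*(-13 + 4*B*l)*(-3) = -2*(39 - 12*B*l) = -78 + 24*B*l)
O(a, 141) + 39220 = (-78 + 24*141*(-182)) + 39220 = (-78 - 615888) + 39220 = -615966 + 39220 = -576746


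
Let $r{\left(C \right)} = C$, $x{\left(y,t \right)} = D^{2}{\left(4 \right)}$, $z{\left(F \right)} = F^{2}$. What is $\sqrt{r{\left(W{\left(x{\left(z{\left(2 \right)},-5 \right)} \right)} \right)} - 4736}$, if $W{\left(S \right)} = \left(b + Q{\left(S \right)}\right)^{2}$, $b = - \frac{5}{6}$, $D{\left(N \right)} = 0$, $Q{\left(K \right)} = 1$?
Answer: $\frac{i \sqrt{170495}}{6} \approx 68.818 i$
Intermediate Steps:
$x{\left(y,t \right)} = 0$ ($x{\left(y,t \right)} = 0^{2} = 0$)
$b = - \frac{5}{6}$ ($b = \left(-5\right) \frac{1}{6} = - \frac{5}{6} \approx -0.83333$)
$W{\left(S \right)} = \frac{1}{36}$ ($W{\left(S \right)} = \left(- \frac{5}{6} + 1\right)^{2} = \left(\frac{1}{6}\right)^{2} = \frac{1}{36}$)
$\sqrt{r{\left(W{\left(x{\left(z{\left(2 \right)},-5 \right)} \right)} \right)} - 4736} = \sqrt{\frac{1}{36} - 4736} = \sqrt{- \frac{170495}{36}} = \frac{i \sqrt{170495}}{6}$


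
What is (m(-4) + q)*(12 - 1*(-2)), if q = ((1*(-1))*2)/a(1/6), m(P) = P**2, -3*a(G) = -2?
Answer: 182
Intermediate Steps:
a(G) = 2/3 (a(G) = -1/3*(-2) = 2/3)
q = -3 (q = ((1*(-1))*2)/(2/3) = -1*2*(3/2) = -2*3/2 = -3)
(m(-4) + q)*(12 - 1*(-2)) = ((-4)**2 - 3)*(12 - 1*(-2)) = (16 - 3)*(12 + 2) = 13*14 = 182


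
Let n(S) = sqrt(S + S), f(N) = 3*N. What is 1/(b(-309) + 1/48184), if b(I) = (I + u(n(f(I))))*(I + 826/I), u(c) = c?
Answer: 23030362812995528/2261052824743169921751 + 223595755417792*I*sqrt(206)/2261052824743169921751 ≈ 1.0186e-5 + 1.4193e-6*I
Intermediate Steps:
n(S) = sqrt(2)*sqrt(S) (n(S) = sqrt(2*S) = sqrt(2)*sqrt(S))
b(I) = (I + 826/I)*(I + sqrt(6)*sqrt(I)) (b(I) = (I + sqrt(2)*sqrt(3*I))*(I + 826/I) = (I + sqrt(2)*(sqrt(3)*sqrt(I)))*(I + 826/I) = (I + sqrt(6)*sqrt(I))*(I + 826/I) = (I + 826/I)*(I + sqrt(6)*sqrt(I)))
1/(b(-309) + 1/48184) = 1/((826 + (-309)**2 + sqrt(6)*(-309)**(3/2) + 826*sqrt(6)/sqrt(-309)) + 1/48184) = 1/((826 + 95481 + sqrt(6)*(-309*I*sqrt(309)) + 826*sqrt(6)*(-I*sqrt(309)/309)) + 1/48184) = 1/((826 + 95481 - 927*I*sqrt(206) - 826*I*sqrt(206)/103) + 1/48184) = 1/((96307 - 96307*I*sqrt(206)/103) + 1/48184) = 1/(4640456489/48184 - 96307*I*sqrt(206)/103)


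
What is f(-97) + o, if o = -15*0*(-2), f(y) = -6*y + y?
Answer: 485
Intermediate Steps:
f(y) = -5*y
o = 0 (o = 0*(-2) = 0)
f(-97) + o = -5*(-97) + 0 = 485 + 0 = 485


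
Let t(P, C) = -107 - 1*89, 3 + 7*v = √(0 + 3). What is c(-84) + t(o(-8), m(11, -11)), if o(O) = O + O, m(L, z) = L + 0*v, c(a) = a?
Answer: -280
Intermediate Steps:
v = -3/7 + √3/7 (v = -3/7 + √(0 + 3)/7 = -3/7 + √3/7 ≈ -0.18114)
m(L, z) = L (m(L, z) = L + 0*(-3/7 + √3/7) = L + 0 = L)
o(O) = 2*O
t(P, C) = -196 (t(P, C) = -107 - 89 = -196)
c(-84) + t(o(-8), m(11, -11)) = -84 - 196 = -280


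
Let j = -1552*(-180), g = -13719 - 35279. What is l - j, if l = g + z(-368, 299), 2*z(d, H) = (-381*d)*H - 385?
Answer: 41265091/2 ≈ 2.0633e+7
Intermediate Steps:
z(d, H) = -385/2 - 381*H*d/2 (z(d, H) = ((-381*d)*H - 385)/2 = (-381*H*d - 385)/2 = (-385 - 381*H*d)/2 = -385/2 - 381*H*d/2)
g = -48998
j = 279360
l = 41823811/2 (l = -48998 + (-385/2 - 381/2*299*(-368)) = -48998 + (-385/2 + 20961096) = -48998 + 41921807/2 = 41823811/2 ≈ 2.0912e+7)
l - j = 41823811/2 - 1*279360 = 41823811/2 - 279360 = 41265091/2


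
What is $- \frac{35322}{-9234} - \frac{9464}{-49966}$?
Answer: $\frac{22051067}{5492691} \approx 4.0146$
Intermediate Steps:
$- \frac{35322}{-9234} - \frac{9464}{-49966} = \left(-35322\right) \left(- \frac{1}{9234}\right) - - \frac{676}{3569} = \frac{5887}{1539} + \frac{676}{3569} = \frac{22051067}{5492691}$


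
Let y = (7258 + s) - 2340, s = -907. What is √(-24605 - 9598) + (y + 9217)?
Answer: 13228 + I*√34203 ≈ 13228.0 + 184.94*I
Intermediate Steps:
y = 4011 (y = (7258 - 907) - 2340 = 6351 - 2340 = 4011)
√(-24605 - 9598) + (y + 9217) = √(-24605 - 9598) + (4011 + 9217) = √(-34203) + 13228 = I*√34203 + 13228 = 13228 + I*√34203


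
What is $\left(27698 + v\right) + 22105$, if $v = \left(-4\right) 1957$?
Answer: $41975$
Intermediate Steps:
$v = -7828$
$\left(27698 + v\right) + 22105 = \left(27698 - 7828\right) + 22105 = 19870 + 22105 = 41975$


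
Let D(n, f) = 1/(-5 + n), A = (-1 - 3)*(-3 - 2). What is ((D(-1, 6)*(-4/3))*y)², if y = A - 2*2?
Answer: 1024/81 ≈ 12.642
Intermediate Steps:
A = 20 (A = -4*(-5) = 20)
y = 16 (y = 20 - 2*2 = 20 - 4 = 16)
((D(-1, 6)*(-4/3))*y)² = (((-4/3)/(-5 - 1))*16)² = (((-4*⅓)/(-6))*16)² = (-⅙*(-4/3)*16)² = ((2/9)*16)² = (32/9)² = 1024/81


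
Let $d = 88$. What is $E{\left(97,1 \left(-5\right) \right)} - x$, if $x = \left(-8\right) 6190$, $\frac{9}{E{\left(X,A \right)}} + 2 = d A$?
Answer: $\frac{21887831}{442} \approx 49520.0$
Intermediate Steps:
$E{\left(X,A \right)} = \frac{9}{-2 + 88 A}$
$x = -49520$
$E{\left(97,1 \left(-5\right) \right)} - x = \frac{9}{2 \left(-1 + 44 \cdot 1 \left(-5\right)\right)} - -49520 = \frac{9}{2 \left(-1 + 44 \left(-5\right)\right)} + 49520 = \frac{9}{2 \left(-1 - 220\right)} + 49520 = \frac{9}{2 \left(-221\right)} + 49520 = \frac{9}{2} \left(- \frac{1}{221}\right) + 49520 = - \frac{9}{442} + 49520 = \frac{21887831}{442}$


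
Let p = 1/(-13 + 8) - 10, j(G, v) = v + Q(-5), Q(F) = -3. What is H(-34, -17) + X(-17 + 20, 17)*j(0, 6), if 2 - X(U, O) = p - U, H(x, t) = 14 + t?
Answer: 213/5 ≈ 42.600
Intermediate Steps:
j(G, v) = -3 + v (j(G, v) = v - 3 = -3 + v)
p = -51/5 (p = 1/(-5) - 10 = -1/5 - 10 = -51/5 ≈ -10.200)
X(U, O) = 61/5 + U (X(U, O) = 2 - (-51/5 - U) = 2 + (51/5 + U) = 61/5 + U)
H(-34, -17) + X(-17 + 20, 17)*j(0, 6) = (14 - 17) + (61/5 + (-17 + 20))*(-3 + 6) = -3 + (61/5 + 3)*3 = -3 + (76/5)*3 = -3 + 228/5 = 213/5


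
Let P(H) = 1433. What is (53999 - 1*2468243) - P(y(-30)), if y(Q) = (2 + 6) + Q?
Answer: -2415677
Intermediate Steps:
y(Q) = 8 + Q
(53999 - 1*2468243) - P(y(-30)) = (53999 - 1*2468243) - 1*1433 = (53999 - 2468243) - 1433 = -2414244 - 1433 = -2415677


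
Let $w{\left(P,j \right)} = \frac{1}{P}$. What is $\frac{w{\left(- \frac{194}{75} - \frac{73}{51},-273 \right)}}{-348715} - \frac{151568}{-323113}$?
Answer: $\frac{54154326777767}{115446138799957} \approx 0.46909$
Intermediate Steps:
$\frac{w{\left(- \frac{194}{75} - \frac{73}{51},-273 \right)}}{-348715} - \frac{151568}{-323113} = \frac{1}{\left(- \frac{194}{75} - \frac{73}{51}\right) \left(-348715\right)} - \frac{151568}{-323113} = \frac{1}{\left(-194\right) \frac{1}{75} - \frac{73}{51}} \left(- \frac{1}{348715}\right) - - \frac{151568}{323113} = \frac{1}{- \frac{194}{75} - \frac{73}{51}} \left(- \frac{1}{348715}\right) + \frac{151568}{323113} = \frac{1}{- \frac{5123}{1275}} \left(- \frac{1}{348715}\right) + \frac{151568}{323113} = \left(- \frac{1275}{5123}\right) \left(- \frac{1}{348715}\right) + \frac{151568}{323113} = \frac{255}{357293389} + \frac{151568}{323113} = \frac{54154326777767}{115446138799957}$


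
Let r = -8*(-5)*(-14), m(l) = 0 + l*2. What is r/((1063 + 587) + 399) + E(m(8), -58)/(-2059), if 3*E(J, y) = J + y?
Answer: -1124354/4218891 ≈ -0.26650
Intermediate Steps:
m(l) = 2*l (m(l) = 0 + 2*l = 2*l)
r = -560 (r = 40*(-14) = -560)
E(J, y) = J/3 + y/3 (E(J, y) = (J + y)/3 = J/3 + y/3)
r/((1063 + 587) + 399) + E(m(8), -58)/(-2059) = -560/((1063 + 587) + 399) + ((2*8)/3 + (1/3)*(-58))/(-2059) = -560/(1650 + 399) + ((1/3)*16 - 58/3)*(-1/2059) = -560/2049 + (16/3 - 58/3)*(-1/2059) = -560*1/2049 - 14*(-1/2059) = -560/2049 + 14/2059 = -1124354/4218891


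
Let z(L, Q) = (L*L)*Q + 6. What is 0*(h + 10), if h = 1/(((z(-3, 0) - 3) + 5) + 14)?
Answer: 0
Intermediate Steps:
z(L, Q) = 6 + Q*L**2 (z(L, Q) = L**2*Q + 6 = Q*L**2 + 6 = 6 + Q*L**2)
h = 1/22 (h = 1/((((6 + 0*(-3)**2) - 3) + 5) + 14) = 1/((((6 + 0*9) - 3) + 5) + 14) = 1/((((6 + 0) - 3) + 5) + 14) = 1/(((6 - 3) + 5) + 14) = 1/((3 + 5) + 14) = 1/(8 + 14) = 1/22 ≈ 0.045455)
0*(h + 10) = 0*(1/22 + 10) = 0*(221/22) = 0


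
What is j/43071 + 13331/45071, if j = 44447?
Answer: 2577450238/1941253041 ≈ 1.3277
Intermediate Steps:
j/43071 + 13331/45071 = 44447/43071 + 13331/45071 = 2577450238/1941253041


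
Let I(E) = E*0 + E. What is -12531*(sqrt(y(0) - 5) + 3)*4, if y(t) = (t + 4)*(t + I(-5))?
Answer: -150372 - 250620*I ≈ -1.5037e+5 - 2.5062e+5*I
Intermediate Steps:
I(E) = E (I(E) = 0 + E = E)
y(t) = (-5 + t)*(4 + t) (y(t) = (t + 4)*(t - 5) = (4 + t)*(-5 + t) = (-5 + t)*(4 + t))
-12531*(sqrt(y(0) - 5) + 3)*4 = -12531*(sqrt((-20 + 0**2 - 1*0) - 5) + 3)*4 = -12531*(sqrt((-20 + 0 + 0) - 5) + 3)*4 = -12531*(sqrt(-20 - 5) + 3)*4 = -12531*(sqrt(-25) + 3)*4 = -12531*(5*I + 3)*4 = -12531*(3 + 5*I)*4 = -12531*(12 + 20*I) = -150372 - 250620*I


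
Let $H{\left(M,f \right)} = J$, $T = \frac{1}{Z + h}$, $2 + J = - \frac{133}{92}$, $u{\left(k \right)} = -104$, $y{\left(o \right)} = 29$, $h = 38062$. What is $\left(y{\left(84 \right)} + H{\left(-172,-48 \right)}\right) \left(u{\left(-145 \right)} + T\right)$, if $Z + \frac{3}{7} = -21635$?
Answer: $- \frac{28114520487}{10578712} \approx -2657.6$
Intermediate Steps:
$Z = - \frac{151448}{7}$ ($Z = - \frac{3}{7} - 21635 = - \frac{151448}{7} \approx -21635.0$)
$J = - \frac{317}{92}$ ($J = -2 - \frac{133}{92} = - \frac{317}{92} \approx -3.4457$)
$T = \frac{7}{114986}$ ($T = \frac{1}{- \frac{151448}{7} + 38062} = \frac{1}{\frac{114986}{7}} = \frac{7}{114986} \approx 6.0877 \cdot 10^{-5}$)
$H{\left(M,f \right)} = - \frac{317}{92}$
$\left(y{\left(84 \right)} + H{\left(-172,-48 \right)}\right) \left(u{\left(-145 \right)} + T\right) = \left(29 - \frac{317}{92}\right) \left(-104 + \frac{7}{114986}\right) = \frac{2351}{92} \left(- \frac{11958537}{114986}\right) = - \frac{28114520487}{10578712}$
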